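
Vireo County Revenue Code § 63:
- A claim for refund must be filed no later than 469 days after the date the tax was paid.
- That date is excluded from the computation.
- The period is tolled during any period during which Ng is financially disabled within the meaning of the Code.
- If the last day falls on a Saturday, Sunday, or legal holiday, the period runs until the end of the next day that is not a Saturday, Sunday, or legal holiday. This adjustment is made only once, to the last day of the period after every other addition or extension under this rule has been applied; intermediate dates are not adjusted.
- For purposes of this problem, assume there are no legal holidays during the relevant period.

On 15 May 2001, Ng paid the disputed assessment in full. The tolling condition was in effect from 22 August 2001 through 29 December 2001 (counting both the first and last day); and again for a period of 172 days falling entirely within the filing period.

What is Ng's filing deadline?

469 days after 15 May 2001 is August 27, 2002.
From August 22, 2001 through December 29, 2001 inclusive is 130 days; tolling adds 130 days: August 27, 2002 + 130 days = January 4, 2003.
Tolling adds 172 days: January 4, 2003 + 172 days = June 25, 2003.
June 25, 2003 is a Wednesday and not a legal holiday, so no extension applies.

June 25, 2003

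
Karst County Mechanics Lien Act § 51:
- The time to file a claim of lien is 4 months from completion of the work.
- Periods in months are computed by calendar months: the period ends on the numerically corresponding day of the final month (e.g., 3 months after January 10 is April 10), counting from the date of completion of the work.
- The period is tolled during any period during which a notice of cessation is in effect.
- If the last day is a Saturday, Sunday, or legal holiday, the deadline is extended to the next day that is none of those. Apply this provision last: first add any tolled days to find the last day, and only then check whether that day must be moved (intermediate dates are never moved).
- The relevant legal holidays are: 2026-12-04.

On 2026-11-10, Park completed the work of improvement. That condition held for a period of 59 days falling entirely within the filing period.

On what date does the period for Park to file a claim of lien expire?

4 months after 2026-11-10 is March 10, 2027.
Tolling adds 59 days: March 10, 2027 + 59 days = May 8, 2027.
May 8, 2027 is Saturday; May 9, 2027 is Sunday. The next qualifying day is May 10, 2027.

May 10, 2027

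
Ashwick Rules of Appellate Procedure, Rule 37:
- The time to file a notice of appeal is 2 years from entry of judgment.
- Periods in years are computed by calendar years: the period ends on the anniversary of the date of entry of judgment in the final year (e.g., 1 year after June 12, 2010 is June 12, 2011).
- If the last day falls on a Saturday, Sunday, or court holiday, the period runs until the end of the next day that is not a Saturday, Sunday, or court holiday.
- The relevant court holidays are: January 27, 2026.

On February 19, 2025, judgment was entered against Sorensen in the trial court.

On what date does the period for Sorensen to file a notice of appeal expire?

February 19, 2027

2 years after February 19, 2025 is February 19, 2027.
February 19, 2027 is a Friday and not a court holiday, so no extension applies.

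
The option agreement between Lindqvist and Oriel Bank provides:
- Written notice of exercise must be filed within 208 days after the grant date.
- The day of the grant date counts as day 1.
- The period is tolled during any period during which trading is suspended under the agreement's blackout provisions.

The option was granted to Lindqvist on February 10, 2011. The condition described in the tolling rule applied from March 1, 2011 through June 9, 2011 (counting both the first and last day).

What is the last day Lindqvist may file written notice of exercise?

Counting February 10, 2011 as day 1, day 208 is September 5, 2011.
From March 1, 2011 through June 9, 2011 inclusive is 101 days; tolling adds 101 days: September 5, 2011 + 101 days = December 15, 2011.

December 15, 2011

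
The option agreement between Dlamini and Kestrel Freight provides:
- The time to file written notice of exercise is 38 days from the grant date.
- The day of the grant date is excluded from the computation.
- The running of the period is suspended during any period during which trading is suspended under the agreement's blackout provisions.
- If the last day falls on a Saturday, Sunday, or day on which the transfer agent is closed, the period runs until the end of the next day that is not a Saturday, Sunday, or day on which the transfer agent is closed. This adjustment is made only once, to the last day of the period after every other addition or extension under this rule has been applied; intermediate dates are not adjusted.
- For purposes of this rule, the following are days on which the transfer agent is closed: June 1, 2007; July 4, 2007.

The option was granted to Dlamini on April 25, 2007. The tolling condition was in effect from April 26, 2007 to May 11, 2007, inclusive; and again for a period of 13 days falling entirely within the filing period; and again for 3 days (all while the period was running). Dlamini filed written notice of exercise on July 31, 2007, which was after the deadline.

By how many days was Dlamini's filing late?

38 days after April 25, 2007 is June 2, 2007.
From April 26, 2007 through May 11, 2007 inclusive is 16 days; tolling adds 16 days: June 2, 2007 + 16 days = June 18, 2007.
Tolling adds 13 days: June 18, 2007 + 13 days = July 1, 2007.
Tolling adds 3 days: July 1, 2007 + 3 days = July 4, 2007.
July 4, 2007 is a listed holiday. The next qualifying day is July 5, 2007.
The deadline is July 5, 2007; from July 5, 2007 to July 31, 2007 is 26 days.

26 days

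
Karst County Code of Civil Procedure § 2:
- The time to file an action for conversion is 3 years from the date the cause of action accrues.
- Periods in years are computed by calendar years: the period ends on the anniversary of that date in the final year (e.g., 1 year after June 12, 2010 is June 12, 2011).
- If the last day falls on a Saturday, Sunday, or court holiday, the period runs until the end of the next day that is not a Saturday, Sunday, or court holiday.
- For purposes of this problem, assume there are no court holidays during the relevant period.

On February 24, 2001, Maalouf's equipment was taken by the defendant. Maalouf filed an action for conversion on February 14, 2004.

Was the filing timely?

3 years after February 24, 2001 is February 24, 2004.
February 24, 2004 is a Tuesday and not a court holiday, so no extension applies.
The deadline is February 24, 2004; the filing on February 14, 2004 is on or before that date.

Yes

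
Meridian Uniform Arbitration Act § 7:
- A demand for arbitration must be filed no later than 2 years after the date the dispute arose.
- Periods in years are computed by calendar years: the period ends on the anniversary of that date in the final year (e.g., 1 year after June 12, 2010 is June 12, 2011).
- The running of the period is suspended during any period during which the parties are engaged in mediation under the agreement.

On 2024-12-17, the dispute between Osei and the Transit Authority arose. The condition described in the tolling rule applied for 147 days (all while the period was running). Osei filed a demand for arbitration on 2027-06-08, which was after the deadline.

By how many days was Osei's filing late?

2 years after 2024-12-17 is December 17, 2026.
Tolling adds 147 days: December 17, 2026 + 147 days = May 13, 2027.
The deadline is May 13, 2027; from May 13, 2027 to June 8, 2027 is 26 days.

26 days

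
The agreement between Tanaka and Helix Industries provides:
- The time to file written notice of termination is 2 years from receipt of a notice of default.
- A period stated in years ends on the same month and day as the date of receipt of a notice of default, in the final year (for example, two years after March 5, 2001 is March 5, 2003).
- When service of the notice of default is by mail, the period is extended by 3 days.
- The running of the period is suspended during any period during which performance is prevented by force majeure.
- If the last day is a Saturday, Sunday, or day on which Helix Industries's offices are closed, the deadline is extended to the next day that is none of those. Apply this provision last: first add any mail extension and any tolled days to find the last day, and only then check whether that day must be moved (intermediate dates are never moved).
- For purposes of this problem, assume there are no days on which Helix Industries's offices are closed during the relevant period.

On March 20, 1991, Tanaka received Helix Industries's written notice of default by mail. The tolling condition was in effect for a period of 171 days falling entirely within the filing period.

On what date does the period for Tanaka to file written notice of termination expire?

2 years after March 20, 1991 is March 20, 1993.
Service was by mail, adding 3 days: March 20, 1993 + 3 days = March 23, 1993.
Tolling adds 171 days: March 23, 1993 + 171 days = September 10, 1993.
September 10, 1993 is a Friday and not a day on which Helix Industries's offices are closed, so no extension applies.

September 10, 1993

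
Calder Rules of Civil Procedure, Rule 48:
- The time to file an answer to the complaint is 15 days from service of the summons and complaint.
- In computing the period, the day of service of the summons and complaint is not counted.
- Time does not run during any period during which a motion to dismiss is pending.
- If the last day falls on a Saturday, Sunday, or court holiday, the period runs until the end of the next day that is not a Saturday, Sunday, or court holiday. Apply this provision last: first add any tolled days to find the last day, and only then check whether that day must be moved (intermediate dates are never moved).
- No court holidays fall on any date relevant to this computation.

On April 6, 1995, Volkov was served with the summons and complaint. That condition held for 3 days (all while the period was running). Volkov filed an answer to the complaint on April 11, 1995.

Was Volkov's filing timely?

15 days after April 6, 1995 is April 21, 1995.
Tolling adds 3 days: April 21, 1995 + 3 days = April 24, 1995.
April 24, 1995 is a Monday and not a court holiday, so no extension applies.
The deadline is April 24, 1995; the filing on April 11, 1995 is on or before that date.

Yes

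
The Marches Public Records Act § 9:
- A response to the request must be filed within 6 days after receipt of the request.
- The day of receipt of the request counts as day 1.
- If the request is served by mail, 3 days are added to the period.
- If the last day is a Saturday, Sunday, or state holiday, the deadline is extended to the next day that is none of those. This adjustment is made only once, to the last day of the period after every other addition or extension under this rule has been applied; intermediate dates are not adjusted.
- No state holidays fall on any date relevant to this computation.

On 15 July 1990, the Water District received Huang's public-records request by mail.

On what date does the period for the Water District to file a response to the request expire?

July 23, 1990

Counting 15 July 1990 as day 1, day 6 is July 20, 1990.
Service was by mail, adding 3 days: July 20, 1990 + 3 days = July 23, 1990.
July 23, 1990 is a Monday and not a state holiday, so no extension applies.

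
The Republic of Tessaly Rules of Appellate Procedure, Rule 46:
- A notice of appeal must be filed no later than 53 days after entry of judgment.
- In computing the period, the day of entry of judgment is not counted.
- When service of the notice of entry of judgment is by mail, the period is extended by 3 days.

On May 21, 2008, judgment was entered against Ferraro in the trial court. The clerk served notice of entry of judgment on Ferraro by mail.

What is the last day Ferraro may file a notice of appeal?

53 days after May 21, 2008 is July 13, 2008.
Service was by mail, adding 3 days: July 13, 2008 + 3 days = July 16, 2008.

July 16, 2008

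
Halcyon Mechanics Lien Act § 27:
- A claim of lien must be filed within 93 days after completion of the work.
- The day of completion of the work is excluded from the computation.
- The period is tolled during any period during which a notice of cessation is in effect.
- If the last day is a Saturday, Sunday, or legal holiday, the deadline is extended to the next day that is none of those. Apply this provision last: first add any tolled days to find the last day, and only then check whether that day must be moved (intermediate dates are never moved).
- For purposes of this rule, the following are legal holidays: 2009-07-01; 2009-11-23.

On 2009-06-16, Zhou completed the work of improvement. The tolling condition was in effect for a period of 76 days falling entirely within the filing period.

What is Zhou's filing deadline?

93 days after 2009-06-16 is September 17, 2009.
Tolling adds 76 days: September 17, 2009 + 76 days = December 2, 2009.
December 2, 2009 is a Wednesday and not a legal holiday, so no extension applies.

December 2, 2009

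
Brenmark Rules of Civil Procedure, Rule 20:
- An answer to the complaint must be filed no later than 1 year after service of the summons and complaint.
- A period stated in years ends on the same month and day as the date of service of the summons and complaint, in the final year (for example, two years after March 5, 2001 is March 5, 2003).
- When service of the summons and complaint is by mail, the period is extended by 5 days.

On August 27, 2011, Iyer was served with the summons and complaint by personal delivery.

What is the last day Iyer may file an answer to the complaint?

August 27, 2012

1 year after August 27, 2011 is August 27, 2012.
Service was not by mail, so no mail extension applies.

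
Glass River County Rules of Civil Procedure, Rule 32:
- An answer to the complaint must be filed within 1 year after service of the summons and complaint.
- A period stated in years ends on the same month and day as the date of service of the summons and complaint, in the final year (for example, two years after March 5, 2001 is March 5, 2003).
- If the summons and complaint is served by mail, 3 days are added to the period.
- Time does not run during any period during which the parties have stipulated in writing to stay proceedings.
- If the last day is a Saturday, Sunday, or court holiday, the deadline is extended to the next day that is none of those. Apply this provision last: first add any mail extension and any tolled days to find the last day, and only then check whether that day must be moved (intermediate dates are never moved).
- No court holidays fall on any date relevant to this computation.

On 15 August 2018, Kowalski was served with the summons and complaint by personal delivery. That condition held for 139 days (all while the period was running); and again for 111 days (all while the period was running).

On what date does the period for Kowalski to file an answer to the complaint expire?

April 21, 2020

1 year after 15 August 2018 is August 15, 2019.
Service was not by mail, so no mail extension applies.
Tolling adds 139 days: August 15, 2019 + 139 days = January 1, 2020.
Tolling adds 111 days: January 1, 2020 + 111 days = April 21, 2020.
April 21, 2020 is a Tuesday and not a court holiday, so no extension applies.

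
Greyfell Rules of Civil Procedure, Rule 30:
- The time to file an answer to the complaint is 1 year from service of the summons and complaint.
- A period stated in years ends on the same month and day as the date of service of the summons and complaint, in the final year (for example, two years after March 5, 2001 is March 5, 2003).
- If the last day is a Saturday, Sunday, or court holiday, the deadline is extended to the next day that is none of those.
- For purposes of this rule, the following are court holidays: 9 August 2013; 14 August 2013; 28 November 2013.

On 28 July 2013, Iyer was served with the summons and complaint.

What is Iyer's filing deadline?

July 28, 2014

1 year after 28 July 2013 is July 28, 2014.
July 28, 2014 is a Monday and not a court holiday, so no extension applies.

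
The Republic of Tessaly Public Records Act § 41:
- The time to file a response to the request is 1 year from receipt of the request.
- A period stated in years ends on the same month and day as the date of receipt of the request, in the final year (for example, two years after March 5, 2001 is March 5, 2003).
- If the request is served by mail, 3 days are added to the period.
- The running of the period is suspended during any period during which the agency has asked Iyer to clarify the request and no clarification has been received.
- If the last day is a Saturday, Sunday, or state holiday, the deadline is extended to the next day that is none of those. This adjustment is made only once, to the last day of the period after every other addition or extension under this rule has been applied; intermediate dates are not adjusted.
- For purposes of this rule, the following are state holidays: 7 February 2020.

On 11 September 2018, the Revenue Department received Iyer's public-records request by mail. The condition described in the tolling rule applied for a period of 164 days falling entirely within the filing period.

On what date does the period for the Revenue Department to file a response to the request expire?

February 25, 2020

1 year after 11 September 2018 is September 11, 2019.
Service was by mail, adding 3 days: September 11, 2019 + 3 days = September 14, 2019.
Tolling adds 164 days: September 14, 2019 + 164 days = February 25, 2020.
February 25, 2020 is a Tuesday and not a state holiday, so no extension applies.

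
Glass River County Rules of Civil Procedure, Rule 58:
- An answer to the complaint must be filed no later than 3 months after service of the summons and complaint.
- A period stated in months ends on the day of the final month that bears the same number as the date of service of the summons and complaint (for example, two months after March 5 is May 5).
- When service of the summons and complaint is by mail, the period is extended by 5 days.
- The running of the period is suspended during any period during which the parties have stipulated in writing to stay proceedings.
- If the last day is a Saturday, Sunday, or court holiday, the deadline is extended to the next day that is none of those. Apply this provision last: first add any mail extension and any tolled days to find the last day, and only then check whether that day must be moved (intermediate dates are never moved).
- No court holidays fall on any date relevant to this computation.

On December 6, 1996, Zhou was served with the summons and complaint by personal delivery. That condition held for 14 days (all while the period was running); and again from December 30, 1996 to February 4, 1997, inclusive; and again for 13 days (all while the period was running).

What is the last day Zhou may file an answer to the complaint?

3 months after December 6, 1996 is March 6, 1997.
Service was not by mail, so no mail extension applies.
Tolling adds 14 days: March 6, 1997 + 14 days = March 20, 1997.
From December 30, 1996 through February 4, 1997 inclusive is 37 days; tolling adds 37 days: March 20, 1997 + 37 days = April 26, 1997.
Tolling adds 13 days: April 26, 1997 + 13 days = May 9, 1997.
May 9, 1997 is a Friday and not a court holiday, so no extension applies.

May 9, 1997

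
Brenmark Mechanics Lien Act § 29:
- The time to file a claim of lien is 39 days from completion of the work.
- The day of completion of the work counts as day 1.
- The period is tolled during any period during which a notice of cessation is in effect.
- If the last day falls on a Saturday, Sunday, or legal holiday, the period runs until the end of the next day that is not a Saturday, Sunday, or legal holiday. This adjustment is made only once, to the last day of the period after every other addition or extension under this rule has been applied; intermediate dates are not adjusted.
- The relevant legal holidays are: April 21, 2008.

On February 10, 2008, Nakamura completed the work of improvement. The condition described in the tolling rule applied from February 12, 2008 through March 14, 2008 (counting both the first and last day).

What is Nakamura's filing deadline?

Counting February 10, 2008 as day 1, day 39 is March 19, 2008.
From February 12, 2008 through March 14, 2008 inclusive is 32 days; tolling adds 32 days: March 19, 2008 + 32 days = April 20, 2008.
April 20, 2008 is Sunday; April 21, 2008 is a listed holiday. The next qualifying day is April 22, 2008.

April 22, 2008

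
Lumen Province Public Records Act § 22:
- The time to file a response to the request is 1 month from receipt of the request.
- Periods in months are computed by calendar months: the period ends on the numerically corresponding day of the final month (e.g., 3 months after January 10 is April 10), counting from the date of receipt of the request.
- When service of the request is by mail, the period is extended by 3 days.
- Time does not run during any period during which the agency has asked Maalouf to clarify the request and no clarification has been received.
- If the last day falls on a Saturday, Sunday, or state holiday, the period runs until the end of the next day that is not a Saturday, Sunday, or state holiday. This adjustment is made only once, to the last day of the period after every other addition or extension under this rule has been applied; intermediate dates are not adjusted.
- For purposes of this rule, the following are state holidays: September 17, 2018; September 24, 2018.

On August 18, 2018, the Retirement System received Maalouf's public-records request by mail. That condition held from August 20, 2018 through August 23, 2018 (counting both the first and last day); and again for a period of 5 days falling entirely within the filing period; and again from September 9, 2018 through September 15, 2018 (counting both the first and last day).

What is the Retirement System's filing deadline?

October 8, 2018

1 month after August 18, 2018 is September 18, 2018.
Service was by mail, adding 3 days: September 18, 2018 + 3 days = September 21, 2018.
From August 20, 2018 through August 23, 2018 inclusive is 4 days; tolling adds 4 days: September 21, 2018 + 4 days = September 25, 2018.
Tolling adds 5 days: September 25, 2018 + 5 days = September 30, 2018.
From September 9, 2018 through September 15, 2018 inclusive is 7 days; tolling adds 7 days: September 30, 2018 + 7 days = October 7, 2018.
October 7, 2018 is Sunday. The next qualifying day is October 8, 2018.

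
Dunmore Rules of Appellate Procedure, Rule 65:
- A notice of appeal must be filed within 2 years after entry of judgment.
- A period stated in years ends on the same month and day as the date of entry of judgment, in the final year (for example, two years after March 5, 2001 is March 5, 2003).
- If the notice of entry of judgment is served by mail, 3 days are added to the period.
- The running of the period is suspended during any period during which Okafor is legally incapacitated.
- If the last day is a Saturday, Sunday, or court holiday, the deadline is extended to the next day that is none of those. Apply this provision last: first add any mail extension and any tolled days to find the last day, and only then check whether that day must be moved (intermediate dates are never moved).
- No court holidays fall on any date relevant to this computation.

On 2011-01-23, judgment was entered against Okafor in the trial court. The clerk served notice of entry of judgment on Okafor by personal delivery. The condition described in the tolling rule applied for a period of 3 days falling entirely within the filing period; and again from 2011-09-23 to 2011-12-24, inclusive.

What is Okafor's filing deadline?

2 years after 2011-01-23 is January 23, 2013.
Service was not by mail, so no mail extension applies.
Tolling adds 3 days: January 23, 2013 + 3 days = January 26, 2013.
From September 23, 2011 through December 24, 2011 inclusive is 93 days; tolling adds 93 days: January 26, 2013 + 93 days = April 29, 2013.
April 29, 2013 is a Monday and not a court holiday, so no extension applies.

April 29, 2013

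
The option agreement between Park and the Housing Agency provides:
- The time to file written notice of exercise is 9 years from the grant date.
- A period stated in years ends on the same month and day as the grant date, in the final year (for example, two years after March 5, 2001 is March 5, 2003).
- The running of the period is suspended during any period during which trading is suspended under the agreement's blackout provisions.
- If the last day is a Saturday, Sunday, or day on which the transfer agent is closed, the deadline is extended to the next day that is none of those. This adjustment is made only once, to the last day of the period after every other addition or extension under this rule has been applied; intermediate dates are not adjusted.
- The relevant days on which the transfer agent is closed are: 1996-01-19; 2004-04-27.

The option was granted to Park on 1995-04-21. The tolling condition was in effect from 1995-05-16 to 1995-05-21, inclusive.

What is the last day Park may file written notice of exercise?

April 28, 2004

9 years after 1995-04-21 is April 21, 2004.
From May 16, 1995 through May 21, 1995 inclusive is 6 days; tolling adds 6 days: April 21, 2004 + 6 days = April 27, 2004.
April 27, 2004 is a listed holiday. The next qualifying day is April 28, 2004.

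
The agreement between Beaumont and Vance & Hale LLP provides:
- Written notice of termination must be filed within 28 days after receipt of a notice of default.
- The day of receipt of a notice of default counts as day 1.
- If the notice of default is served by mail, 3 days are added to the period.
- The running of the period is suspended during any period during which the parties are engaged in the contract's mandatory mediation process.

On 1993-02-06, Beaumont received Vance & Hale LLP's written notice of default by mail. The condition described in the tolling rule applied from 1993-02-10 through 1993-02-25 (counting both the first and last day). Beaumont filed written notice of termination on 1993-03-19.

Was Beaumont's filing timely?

Counting 1993-02-06 as day 1, day 28 is March 5, 1993.
Service was by mail, adding 3 days: March 5, 1993 + 3 days = March 8, 1993.
From February 10, 1993 through February 25, 1993 inclusive is 16 days; tolling adds 16 days: March 8, 1993 + 16 days = March 24, 1993.
The deadline is March 24, 1993; the filing on March 19, 1993 is on or before that date.

Yes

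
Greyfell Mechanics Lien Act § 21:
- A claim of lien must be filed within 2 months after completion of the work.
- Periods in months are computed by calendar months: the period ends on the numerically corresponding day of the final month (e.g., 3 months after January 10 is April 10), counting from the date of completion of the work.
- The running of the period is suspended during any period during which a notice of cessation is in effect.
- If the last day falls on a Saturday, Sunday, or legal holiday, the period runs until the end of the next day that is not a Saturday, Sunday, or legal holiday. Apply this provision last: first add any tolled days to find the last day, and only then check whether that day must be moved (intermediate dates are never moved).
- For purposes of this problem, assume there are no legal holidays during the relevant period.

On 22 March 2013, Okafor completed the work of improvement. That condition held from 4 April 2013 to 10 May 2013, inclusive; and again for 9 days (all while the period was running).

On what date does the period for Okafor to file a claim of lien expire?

July 8, 2013

2 months after 22 March 2013 is May 22, 2013.
From April 4, 2013 through May 10, 2013 inclusive is 37 days; tolling adds 37 days: May 22, 2013 + 37 days = June 28, 2013.
Tolling adds 9 days: June 28, 2013 + 9 days = July 7, 2013.
July 7, 2013 is Sunday. The next qualifying day is July 8, 2013.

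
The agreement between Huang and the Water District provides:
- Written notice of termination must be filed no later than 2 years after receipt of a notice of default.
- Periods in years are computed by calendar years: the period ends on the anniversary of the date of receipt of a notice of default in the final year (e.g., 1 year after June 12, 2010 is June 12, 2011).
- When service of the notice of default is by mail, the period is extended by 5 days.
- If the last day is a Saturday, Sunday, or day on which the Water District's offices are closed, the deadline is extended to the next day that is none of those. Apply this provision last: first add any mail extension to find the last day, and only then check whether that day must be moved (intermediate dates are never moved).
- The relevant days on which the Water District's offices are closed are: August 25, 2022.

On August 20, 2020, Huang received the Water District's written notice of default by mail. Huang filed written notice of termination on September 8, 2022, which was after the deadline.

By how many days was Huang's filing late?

2 years after August 20, 2020 is August 20, 2022.
Service was by mail, adding 5 days: August 20, 2022 + 5 days = August 25, 2022.
August 25, 2022 is a listed holiday. The next qualifying day is August 26, 2022.
The deadline is August 26, 2022; from August 26, 2022 to September 8, 2022 is 13 days.

13 days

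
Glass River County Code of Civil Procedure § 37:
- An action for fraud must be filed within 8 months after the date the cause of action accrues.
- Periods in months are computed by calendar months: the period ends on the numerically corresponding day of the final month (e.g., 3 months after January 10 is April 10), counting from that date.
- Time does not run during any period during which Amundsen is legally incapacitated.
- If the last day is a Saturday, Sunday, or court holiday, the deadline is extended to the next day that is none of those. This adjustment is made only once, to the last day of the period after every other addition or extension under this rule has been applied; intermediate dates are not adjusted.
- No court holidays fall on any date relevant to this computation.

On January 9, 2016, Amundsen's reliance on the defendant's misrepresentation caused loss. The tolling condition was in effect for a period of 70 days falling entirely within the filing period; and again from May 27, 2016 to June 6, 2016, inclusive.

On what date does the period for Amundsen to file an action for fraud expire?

November 29, 2016

8 months after January 9, 2016 is September 9, 2016.
Tolling adds 70 days: September 9, 2016 + 70 days = November 18, 2016.
From May 27, 2016 through June 6, 2016 inclusive is 11 days; tolling adds 11 days: November 18, 2016 + 11 days = November 29, 2016.
November 29, 2016 is a Tuesday and not a court holiday, so no extension applies.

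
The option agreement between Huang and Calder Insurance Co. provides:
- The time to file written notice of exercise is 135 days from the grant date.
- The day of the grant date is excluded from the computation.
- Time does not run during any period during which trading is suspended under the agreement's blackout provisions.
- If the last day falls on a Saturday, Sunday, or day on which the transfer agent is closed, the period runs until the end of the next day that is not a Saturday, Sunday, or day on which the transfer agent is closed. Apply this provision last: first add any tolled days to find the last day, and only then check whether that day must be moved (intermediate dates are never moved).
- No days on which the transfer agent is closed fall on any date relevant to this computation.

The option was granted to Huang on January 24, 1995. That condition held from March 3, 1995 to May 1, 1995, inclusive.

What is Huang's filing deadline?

August 7, 1995

135 days after January 24, 1995 is June 8, 1995.
From March 3, 1995 through May 1, 1995 inclusive is 60 days; tolling adds 60 days: June 8, 1995 + 60 days = August 7, 1995.
August 7, 1995 is a Monday and not a day on which the transfer agent is closed, so no extension applies.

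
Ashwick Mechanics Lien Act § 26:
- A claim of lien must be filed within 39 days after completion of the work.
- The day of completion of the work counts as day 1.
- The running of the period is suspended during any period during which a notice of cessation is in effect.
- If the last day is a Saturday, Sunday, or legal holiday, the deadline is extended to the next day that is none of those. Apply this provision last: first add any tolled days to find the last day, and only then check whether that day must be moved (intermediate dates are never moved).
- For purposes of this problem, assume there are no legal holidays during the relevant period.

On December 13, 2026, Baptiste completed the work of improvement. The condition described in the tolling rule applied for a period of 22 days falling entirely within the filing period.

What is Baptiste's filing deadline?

February 11, 2027

Counting December 13, 2026 as day 1, day 39 is January 20, 2027.
Tolling adds 22 days: January 20, 2027 + 22 days = February 11, 2027.
February 11, 2027 is a Thursday and not a legal holiday, so no extension applies.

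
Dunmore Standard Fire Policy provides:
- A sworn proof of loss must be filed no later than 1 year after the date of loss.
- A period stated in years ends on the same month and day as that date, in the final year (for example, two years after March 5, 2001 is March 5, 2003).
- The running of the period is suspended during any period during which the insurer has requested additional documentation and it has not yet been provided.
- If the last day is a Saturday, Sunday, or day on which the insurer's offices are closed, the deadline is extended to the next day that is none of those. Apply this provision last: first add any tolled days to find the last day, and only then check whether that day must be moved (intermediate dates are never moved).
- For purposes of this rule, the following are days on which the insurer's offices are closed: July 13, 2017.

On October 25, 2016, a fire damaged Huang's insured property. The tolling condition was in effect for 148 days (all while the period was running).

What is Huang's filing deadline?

March 22, 2018

1 year after October 25, 2016 is October 25, 2017.
Tolling adds 148 days: October 25, 2017 + 148 days = March 22, 2018.
March 22, 2018 is a Thursday and not a day on which the insurer's offices are closed, so no extension applies.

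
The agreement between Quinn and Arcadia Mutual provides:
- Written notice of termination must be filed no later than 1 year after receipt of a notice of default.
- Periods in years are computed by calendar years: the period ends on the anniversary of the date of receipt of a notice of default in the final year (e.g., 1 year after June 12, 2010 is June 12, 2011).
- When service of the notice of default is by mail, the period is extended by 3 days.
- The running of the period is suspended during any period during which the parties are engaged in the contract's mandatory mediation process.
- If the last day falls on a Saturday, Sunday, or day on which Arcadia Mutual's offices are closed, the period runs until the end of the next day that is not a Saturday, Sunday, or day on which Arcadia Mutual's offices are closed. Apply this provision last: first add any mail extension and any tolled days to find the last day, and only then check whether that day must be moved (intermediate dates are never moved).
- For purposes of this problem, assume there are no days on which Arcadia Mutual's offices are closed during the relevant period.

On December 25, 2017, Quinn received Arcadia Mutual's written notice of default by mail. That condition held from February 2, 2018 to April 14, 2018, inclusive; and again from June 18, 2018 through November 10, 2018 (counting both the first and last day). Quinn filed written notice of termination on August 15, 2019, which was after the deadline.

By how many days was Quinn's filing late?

1 year after December 25, 2017 is December 25, 2018.
Service was by mail, adding 3 days: December 25, 2018 + 3 days = December 28, 2018.
From February 2, 2018 through April 14, 2018 inclusive is 72 days; tolling adds 72 days: December 28, 2018 + 72 days = March 10, 2019.
From June 18, 2018 through November 10, 2018 inclusive is 146 days; tolling adds 146 days: March 10, 2019 + 146 days = August 3, 2019.
August 3, 2019 is Saturday; August 4, 2019 is Sunday. The next qualifying day is August 5, 2019.
The deadline is August 5, 2019; from August 5, 2019 to August 15, 2019 is 10 days.

10 days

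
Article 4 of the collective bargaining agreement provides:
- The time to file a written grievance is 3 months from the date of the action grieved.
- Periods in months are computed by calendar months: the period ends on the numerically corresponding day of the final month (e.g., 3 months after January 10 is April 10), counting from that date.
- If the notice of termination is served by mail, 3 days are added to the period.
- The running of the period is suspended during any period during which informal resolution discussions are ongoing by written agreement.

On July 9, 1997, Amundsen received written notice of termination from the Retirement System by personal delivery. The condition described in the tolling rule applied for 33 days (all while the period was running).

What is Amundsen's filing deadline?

November 11, 1997

3 months after July 9, 1997 is October 9, 1997.
Service was not by mail, so no mail extension applies.
Tolling adds 33 days: October 9, 1997 + 33 days = November 11, 1997.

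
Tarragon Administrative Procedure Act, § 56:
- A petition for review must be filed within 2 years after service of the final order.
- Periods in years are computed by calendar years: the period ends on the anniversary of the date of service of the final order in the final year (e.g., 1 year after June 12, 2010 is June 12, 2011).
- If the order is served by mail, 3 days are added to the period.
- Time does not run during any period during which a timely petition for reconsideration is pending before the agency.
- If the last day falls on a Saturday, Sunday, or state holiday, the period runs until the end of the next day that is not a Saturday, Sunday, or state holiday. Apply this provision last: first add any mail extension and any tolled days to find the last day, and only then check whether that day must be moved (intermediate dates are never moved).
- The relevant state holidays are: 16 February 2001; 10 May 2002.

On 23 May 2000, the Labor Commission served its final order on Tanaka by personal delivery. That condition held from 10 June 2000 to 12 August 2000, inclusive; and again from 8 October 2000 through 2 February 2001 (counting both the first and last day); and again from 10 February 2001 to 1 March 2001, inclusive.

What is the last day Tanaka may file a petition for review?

December 11, 2002

2 years after 23 May 2000 is May 23, 2002.
Service was not by mail, so no mail extension applies.
From June 10, 2000 through August 12, 2000 inclusive is 64 days; tolling adds 64 days: May 23, 2002 + 64 days = July 26, 2002.
From October 8, 2000 through February 2, 2001 inclusive is 118 days; tolling adds 118 days: July 26, 2002 + 118 days = November 21, 2002.
From February 10, 2001 through March 1, 2001 inclusive is 20 days; tolling adds 20 days: November 21, 2002 + 20 days = December 11, 2002.
December 11, 2002 is a Wednesday and not a state holiday, so no extension applies.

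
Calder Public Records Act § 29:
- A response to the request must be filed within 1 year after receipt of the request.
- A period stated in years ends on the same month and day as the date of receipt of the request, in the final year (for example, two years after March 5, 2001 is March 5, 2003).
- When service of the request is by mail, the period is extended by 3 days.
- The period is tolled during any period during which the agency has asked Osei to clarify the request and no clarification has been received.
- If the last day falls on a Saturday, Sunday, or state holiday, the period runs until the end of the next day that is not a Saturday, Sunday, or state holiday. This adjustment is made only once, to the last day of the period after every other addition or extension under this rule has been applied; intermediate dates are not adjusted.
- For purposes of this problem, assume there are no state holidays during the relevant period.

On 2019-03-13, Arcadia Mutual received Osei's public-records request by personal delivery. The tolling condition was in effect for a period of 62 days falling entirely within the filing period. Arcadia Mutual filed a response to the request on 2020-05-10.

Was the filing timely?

1 year after 2019-03-13 is March 13, 2020.
Service was not by mail, so no mail extension applies.
Tolling adds 62 days: March 13, 2020 + 62 days = May 14, 2020.
May 14, 2020 is a Thursday and not a state holiday, so no extension applies.
The deadline is May 14, 2020; the filing on May 10, 2020 is on or before that date.

Yes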